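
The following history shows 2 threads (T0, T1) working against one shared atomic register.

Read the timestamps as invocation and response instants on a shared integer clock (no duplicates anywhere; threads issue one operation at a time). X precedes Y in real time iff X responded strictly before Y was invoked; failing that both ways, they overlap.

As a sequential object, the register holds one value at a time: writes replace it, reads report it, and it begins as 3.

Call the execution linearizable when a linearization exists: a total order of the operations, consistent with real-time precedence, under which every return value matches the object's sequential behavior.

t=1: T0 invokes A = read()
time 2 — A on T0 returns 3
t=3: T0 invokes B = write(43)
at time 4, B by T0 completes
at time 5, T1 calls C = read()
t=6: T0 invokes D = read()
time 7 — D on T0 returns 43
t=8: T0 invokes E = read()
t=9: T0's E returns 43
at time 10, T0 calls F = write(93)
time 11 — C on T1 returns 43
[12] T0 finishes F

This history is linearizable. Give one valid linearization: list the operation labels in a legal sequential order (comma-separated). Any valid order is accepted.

1. A read() → 3, leaving value 3
2. B write(43), leaving value 43
3. C read() → 43, leaving value 43
4. D read() → 43, leaving value 43
5. E read() → 43, leaving value 43
6. F write(93), leaving value 93

A, B, C, D, E, F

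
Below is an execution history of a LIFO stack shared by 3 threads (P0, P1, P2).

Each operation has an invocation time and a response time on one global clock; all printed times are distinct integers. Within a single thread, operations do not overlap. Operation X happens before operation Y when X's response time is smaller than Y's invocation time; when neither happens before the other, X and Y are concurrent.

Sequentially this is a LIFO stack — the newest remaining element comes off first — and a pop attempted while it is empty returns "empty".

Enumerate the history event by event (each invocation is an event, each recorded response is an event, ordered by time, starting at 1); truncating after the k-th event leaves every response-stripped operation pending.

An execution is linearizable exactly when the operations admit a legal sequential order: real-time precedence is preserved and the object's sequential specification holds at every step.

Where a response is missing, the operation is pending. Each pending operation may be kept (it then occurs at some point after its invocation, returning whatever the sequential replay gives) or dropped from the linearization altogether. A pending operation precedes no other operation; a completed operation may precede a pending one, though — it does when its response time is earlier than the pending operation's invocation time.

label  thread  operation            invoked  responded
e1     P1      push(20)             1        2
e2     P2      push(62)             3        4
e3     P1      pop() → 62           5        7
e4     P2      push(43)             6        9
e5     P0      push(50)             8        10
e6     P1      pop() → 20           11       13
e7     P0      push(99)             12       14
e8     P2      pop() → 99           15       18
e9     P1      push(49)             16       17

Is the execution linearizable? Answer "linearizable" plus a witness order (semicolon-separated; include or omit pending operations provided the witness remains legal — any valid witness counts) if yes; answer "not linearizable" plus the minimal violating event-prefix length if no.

the violation lands at event 13, e6's response at time 13: events 1..12 linearize, events 1..13 do not
real-time-consistent orders of the 6 completed operations: 3 — all fail the LIFO stack replay
no escape via the 1 pending operation (e7): every completion choice fails
take e1, e2, e3, e4, e5, e6 (pending dropped): step 6 already fails, because e6 pop() → 20 cannot occur there
take e1, e2, e3, e5, e4, e6 (pending dropped): step 6 already fails, because e6 pop() → 20 cannot occur there

not linearizable — minimal violating prefix: 13 events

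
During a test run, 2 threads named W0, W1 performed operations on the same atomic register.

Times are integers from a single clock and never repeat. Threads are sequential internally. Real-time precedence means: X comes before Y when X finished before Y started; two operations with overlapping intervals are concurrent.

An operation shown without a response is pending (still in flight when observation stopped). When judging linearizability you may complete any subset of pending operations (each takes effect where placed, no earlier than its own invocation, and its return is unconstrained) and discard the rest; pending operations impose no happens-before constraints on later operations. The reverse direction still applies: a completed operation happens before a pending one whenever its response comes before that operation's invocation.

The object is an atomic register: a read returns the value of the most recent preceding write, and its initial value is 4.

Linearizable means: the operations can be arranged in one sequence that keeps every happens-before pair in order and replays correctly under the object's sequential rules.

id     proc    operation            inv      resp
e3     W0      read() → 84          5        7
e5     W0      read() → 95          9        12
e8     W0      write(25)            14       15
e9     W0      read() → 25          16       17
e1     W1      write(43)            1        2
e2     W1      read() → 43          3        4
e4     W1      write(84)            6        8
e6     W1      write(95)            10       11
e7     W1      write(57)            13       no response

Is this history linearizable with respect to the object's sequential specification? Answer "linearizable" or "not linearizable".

linearizable

one valid linearization: e1, e2, e4, e3, e6, e5, e7, e8, e9
1. e1 write(43), leaving value 43
2. e2 read() → 43, leaving value 43
3. e4 write(84), leaving value 84
4. e3 read() → 84, leaving value 84
5. e6 write(95), leaving value 95
6. e5 read() → 95, leaving value 95
7. e7 write(57) (pending, included), leaving value 57
8. e8 write(25), leaving value 25
9. e9 read() → 25, leaving value 25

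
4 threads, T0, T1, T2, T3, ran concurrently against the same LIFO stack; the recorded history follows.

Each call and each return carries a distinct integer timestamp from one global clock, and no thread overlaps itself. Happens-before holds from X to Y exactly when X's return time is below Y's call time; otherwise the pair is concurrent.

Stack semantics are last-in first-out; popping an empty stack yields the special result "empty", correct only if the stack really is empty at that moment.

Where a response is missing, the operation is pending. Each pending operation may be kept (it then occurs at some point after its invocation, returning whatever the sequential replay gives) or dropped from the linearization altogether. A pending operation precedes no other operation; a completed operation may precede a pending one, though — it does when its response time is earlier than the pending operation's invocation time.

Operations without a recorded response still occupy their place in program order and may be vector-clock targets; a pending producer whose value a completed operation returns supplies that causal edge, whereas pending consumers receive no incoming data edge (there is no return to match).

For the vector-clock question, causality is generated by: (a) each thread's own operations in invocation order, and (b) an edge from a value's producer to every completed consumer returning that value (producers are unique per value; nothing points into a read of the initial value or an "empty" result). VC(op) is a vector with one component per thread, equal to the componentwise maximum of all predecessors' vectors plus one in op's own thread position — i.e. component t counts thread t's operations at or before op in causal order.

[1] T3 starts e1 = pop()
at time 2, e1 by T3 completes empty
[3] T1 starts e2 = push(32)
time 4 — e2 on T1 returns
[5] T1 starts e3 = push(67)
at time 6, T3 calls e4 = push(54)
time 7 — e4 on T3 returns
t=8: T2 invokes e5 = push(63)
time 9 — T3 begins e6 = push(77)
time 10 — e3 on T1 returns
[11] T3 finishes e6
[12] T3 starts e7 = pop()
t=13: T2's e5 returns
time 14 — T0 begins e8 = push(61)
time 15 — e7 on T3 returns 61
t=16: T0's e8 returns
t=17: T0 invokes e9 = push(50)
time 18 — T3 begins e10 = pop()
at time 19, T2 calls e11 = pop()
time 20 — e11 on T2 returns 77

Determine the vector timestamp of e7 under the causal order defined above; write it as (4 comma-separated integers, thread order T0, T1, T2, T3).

e1, invoked 1, has no incoming edges; only T3's bump applies → (0, 0, 0, 1)
e5, invoked 8, has no incoming edges; only T2's bump applies → (0, 0, 1, 0)
e2, invoked 3, has no incoming edges; only T1's bump applies → (0, 1, 0, 0)
e8, invoked 14, has no incoming edges; only T0's bump applies → (1, 0, 0, 0)
merge at e4 (invoked 6): VC(e1)=(0, 0, 0, 1), own-thread bump on T3 → (0, 0, 0, 2)
merge at e3 (invoked 5): VC(e2)=(0, 1, 0, 0), own-thread bump on T1 → (0, 2, 0, 0)
merge at e9 (invoked 17): VC(e8)=(1, 0, 0, 0), own-thread bump on T0 → (2, 0, 0, 0)
merge at e6 (invoked 9): VC(e4)=(0, 0, 0, 2), own-thread bump on T3 → (0, 0, 0, 3)
merge at e11 (invoked 19): VC(e5)=(0, 0, 1, 0), VC(e6)=(0, 0, 0, 3), own-thread bump on T2 → (0, 0, 2, 3)
merge at e7 (invoked 12): VC(e6)=(0, 0, 0, 3), VC(e8)=(1, 0, 0, 0), own-thread bump on T3 → (1, 0, 0, 4)
merge at e10 (invoked 18): VC(e7)=(1, 0, 0, 4), own-thread bump on T3 → (1, 0, 0, 5)
target: VC(e7) = (1, 0, 0, 4)

(1, 0, 0, 4)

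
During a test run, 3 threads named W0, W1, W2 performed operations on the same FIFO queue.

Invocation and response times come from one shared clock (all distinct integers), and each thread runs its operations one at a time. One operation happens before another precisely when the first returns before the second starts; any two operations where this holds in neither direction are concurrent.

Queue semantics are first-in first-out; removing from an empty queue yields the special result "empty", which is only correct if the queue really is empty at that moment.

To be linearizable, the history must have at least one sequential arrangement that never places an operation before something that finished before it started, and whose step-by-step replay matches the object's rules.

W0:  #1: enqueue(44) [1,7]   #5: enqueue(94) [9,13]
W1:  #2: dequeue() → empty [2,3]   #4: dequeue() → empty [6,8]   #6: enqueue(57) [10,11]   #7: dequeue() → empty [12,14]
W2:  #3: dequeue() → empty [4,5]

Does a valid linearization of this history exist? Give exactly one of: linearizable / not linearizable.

already the first 14 events (up to #7's response at time 14) admit no linearization; the first 13 still do
checked exhaustively: 12 real-time-consistent orders of 7 completed operations, zero legal FIFO queue replays
sample order #1, #2, #3, #4, #5, #6, #7 stalls at step 2 — #2 dequeue() → empty has no legal effect
sample order #1, #2, #3, #4, #6, #5, #7 stalls at step 2 — #2 dequeue() → empty has no legal effect

not linearizable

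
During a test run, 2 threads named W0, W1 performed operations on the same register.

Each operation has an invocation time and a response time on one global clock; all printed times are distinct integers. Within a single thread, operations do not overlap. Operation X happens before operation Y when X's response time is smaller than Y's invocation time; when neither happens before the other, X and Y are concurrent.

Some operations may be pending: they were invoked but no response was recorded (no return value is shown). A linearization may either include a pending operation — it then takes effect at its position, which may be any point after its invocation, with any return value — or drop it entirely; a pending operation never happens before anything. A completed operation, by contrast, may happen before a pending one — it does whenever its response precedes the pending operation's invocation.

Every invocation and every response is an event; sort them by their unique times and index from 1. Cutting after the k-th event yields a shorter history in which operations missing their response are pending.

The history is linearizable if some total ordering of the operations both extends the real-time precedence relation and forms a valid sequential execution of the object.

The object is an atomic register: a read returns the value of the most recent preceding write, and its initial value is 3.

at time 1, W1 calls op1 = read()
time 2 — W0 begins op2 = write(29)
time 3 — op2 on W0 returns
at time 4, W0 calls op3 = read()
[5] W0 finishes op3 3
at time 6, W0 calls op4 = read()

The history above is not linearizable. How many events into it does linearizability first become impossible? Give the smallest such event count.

a valid linearization of events 1..4 exists, for instance op1, op2:
1. op1 read() (pending, included), leaving value 3
2. op2 write(29), leaving value 29
once event 5 joins (op3's response, time 5), exhaustive search finds no witness
include/drop combinations of the 1 pending operation (op1) were all tried; none helps
for example op2, op3 (pending dropped) fails at step 2: op3 read() → 3 is not legal there

5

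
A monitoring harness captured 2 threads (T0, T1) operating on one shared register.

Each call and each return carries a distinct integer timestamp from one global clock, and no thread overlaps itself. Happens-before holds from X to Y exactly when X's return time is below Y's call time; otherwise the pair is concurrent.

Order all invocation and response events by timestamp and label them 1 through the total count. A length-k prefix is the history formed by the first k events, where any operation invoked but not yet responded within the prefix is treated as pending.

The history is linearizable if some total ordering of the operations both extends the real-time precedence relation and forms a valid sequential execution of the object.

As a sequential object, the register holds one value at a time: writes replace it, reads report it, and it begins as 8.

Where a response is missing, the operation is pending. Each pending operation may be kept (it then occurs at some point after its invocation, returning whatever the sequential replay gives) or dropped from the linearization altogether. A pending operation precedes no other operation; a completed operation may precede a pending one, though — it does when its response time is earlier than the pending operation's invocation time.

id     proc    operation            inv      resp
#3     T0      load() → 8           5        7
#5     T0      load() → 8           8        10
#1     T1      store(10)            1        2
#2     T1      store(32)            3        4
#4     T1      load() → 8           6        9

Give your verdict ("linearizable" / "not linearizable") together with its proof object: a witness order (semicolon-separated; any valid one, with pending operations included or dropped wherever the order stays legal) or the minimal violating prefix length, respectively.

not linearizable — minimal violating prefix: 7 events

prefix check: 1..6 passes, 1..7 fails once #3's time-7 response joins
the sole real-time-consistent order of 3 completed operations fails the register replay
completion choices over the 1 pending operation (#4) were checked; none helps
sample order #1, #2, #3 (pending dropped) stalls at step 3 — #3 load() → 8 has no legal effect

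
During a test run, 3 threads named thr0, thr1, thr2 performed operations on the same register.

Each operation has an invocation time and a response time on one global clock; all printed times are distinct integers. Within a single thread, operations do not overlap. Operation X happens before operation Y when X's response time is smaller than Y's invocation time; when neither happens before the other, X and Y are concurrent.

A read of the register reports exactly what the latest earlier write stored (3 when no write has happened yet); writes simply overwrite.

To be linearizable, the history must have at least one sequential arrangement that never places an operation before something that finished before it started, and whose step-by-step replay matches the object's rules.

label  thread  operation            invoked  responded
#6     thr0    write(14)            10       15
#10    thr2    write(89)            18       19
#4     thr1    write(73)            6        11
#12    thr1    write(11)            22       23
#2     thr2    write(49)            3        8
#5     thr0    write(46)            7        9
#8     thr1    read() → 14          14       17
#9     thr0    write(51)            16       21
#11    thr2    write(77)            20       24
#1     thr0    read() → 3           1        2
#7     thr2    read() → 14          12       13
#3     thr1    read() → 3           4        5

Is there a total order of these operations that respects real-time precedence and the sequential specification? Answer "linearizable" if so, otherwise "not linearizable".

linearizable

witness order: #1, #3, #2, #4, #5, #6, #7, #8, #9, #10, #11, #12
after step 1 (#1 read() → 3): value 3
after step 2 (#3 read() → 3): value 3
after step 3 (#2 write(49)): value 49
after step 4 (#4 write(73)): value 73
after step 5 (#5 write(46)): value 46
after step 6 (#6 write(14)): value 14
after step 7 (#7 read() → 14): value 14
after step 8 (#8 read() → 14): value 14
after step 9 (#9 write(51)): value 51
after step 10 (#10 write(89)): value 89
after step 11 (#11 write(77)): value 77
after step 12 (#12 write(11)): value 11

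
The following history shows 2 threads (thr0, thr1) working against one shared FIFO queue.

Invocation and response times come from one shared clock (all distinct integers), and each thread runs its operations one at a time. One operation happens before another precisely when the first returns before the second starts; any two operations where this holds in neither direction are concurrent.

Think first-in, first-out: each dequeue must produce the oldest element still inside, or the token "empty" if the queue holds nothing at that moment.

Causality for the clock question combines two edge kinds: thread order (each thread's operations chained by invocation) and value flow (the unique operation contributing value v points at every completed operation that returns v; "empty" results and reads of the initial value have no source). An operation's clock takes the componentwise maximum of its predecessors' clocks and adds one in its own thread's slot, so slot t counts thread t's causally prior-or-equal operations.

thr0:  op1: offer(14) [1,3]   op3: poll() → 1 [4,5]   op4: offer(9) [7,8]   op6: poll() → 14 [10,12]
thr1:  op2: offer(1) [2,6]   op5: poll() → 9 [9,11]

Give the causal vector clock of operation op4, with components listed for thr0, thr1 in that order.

(3, 1)

invoked at 2, op2 has no predecessors; its own thr1 bump gives (0, 1)
invoked at 1, op1 has no predecessors; its own thr0 bump gives (1, 0)
invoked at 4, op3 merges VC(op1)=(1, 0), VC(op2)=(0, 1) and bumps thr0's slot → (2, 1)
invoked at 7, op4 merges VC(op3)=(2, 1) and bumps thr0's slot → (3, 1)
invoked at 9, op5 merges VC(op2)=(0, 1), VC(op4)=(3, 1) and bumps thr1's slot → (3, 2)
invoked at 10, op6 merges VC(op1)=(1, 0), VC(op4)=(3, 1) and bumps thr0's slot → (4, 1)
target: VC(op4) = (3, 1)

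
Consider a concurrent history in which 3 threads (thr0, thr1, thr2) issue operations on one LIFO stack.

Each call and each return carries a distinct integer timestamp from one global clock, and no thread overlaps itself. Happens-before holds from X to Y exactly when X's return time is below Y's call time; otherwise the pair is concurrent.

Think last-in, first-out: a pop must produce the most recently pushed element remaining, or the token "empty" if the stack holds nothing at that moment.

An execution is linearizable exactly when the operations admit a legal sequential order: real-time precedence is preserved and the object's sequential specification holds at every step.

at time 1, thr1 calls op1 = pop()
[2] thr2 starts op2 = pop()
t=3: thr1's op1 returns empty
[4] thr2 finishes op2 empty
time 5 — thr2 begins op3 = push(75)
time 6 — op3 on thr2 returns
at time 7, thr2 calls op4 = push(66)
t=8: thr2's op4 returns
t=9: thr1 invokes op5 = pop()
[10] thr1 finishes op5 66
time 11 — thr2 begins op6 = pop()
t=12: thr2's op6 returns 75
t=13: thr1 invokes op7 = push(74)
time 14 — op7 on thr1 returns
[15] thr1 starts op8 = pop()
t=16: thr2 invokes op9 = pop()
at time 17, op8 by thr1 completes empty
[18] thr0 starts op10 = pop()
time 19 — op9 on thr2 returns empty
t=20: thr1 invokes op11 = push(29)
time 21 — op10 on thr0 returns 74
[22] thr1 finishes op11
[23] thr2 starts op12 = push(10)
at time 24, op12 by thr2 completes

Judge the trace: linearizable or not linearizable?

events 1..18 are fine; event 19 — the response of op9 at time 19 — makes the prefix non-linearizable
real-time-consistent orders of the 9 completed operations: 4 — all fail the LIFO stack replay
including or dropping the 1 pending operation (op10) in any combination fails
take op1, op2, op3, op4, op5, op6, op7, op8, op9 (pending dropped): step 8 already fails, because op8 pop() → empty cannot occur there
take op1, op2, op3, op4, op5, op6, op7, op9, op8 (pending dropped): step 8 already fails, because op9 pop() → empty cannot occur there

not linearizable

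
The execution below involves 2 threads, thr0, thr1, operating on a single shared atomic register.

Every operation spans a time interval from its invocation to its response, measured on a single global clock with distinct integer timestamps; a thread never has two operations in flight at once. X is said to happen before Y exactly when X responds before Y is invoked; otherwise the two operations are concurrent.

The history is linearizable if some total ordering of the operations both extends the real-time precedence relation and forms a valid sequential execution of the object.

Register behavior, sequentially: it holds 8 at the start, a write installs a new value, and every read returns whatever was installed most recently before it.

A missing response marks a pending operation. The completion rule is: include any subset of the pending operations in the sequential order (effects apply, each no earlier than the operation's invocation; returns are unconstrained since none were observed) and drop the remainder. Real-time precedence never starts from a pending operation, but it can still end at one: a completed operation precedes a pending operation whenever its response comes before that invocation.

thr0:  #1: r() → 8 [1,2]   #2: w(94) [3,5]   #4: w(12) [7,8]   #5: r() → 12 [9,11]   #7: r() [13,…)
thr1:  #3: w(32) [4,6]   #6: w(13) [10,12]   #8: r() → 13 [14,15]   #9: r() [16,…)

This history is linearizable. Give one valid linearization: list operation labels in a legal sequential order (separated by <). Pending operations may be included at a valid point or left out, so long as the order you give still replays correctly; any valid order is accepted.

#1 < #2 < #3 < #4 < #5 < #6 < #7 < #8

1. #1 r() → 8, leaving value 8
2. #2 w(94), leaving value 94
3. #3 w(32), leaving value 32
4. #4 w(12), leaving value 12
5. #5 r() → 12, leaving value 12
6. #6 w(13), leaving value 13
7. #7 r() (pending, included), leaving value 13
8. #8 r() → 13, leaving value 13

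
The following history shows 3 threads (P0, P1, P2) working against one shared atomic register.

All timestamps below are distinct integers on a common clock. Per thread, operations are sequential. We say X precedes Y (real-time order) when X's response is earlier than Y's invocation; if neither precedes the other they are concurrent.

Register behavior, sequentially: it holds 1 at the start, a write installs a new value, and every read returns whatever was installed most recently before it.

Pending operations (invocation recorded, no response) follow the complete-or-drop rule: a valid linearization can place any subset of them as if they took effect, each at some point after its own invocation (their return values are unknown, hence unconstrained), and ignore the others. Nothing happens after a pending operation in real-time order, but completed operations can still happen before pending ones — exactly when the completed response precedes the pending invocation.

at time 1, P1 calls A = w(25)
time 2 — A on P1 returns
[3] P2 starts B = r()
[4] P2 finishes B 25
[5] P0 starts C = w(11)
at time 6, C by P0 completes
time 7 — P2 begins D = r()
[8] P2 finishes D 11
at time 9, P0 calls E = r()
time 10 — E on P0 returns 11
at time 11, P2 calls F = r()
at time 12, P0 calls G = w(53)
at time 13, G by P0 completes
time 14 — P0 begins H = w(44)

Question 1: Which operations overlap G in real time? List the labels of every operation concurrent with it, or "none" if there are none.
overlap test against G [12,13]: concurrent iff the interval meets 12..13
A [1,2]: before
B [3,4]: before
C [5,6]: before
D [7,8]: before
E [9,10]: before
F [11,…): concurrent
H [14,…): after

F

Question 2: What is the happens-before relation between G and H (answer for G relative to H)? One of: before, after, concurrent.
G spans [12,13], H spans [14,…)
resp(G)=13 < inv(H)=14

before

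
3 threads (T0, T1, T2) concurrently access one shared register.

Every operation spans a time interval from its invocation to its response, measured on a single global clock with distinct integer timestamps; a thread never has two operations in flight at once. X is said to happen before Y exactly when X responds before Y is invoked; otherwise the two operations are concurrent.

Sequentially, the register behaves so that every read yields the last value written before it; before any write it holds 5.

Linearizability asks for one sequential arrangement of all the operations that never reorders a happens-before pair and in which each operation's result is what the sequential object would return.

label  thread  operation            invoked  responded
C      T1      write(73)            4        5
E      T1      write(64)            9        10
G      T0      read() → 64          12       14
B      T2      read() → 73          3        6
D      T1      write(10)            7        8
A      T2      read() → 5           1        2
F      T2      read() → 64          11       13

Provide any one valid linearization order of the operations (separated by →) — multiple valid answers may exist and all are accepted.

step 1: A read() → 5 — value 5
step 2: C write(73) — value 73
step 3: B read() → 73 — value 73
step 4: D write(10) — value 10
step 5: E write(64) — value 64
step 6: F read() → 64 — value 64
step 7: G read() → 64 — value 64

A → C → B → D → E → F → G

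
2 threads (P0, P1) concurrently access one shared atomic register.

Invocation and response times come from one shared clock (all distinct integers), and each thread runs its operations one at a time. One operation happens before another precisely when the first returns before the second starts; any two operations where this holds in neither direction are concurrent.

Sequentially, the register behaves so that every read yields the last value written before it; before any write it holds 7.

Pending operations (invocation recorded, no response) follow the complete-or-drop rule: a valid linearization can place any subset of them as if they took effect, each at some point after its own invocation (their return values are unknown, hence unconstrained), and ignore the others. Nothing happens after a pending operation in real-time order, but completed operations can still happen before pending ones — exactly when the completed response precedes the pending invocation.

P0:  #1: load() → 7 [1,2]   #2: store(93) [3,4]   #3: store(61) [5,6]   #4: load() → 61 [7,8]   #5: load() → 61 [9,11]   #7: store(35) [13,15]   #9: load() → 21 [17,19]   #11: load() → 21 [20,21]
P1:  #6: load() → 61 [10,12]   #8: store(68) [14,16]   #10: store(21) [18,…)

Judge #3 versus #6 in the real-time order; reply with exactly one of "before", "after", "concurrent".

#3 spans [5,6], #6 spans [10,12]
resp(#3)=6 < inv(#6)=10

before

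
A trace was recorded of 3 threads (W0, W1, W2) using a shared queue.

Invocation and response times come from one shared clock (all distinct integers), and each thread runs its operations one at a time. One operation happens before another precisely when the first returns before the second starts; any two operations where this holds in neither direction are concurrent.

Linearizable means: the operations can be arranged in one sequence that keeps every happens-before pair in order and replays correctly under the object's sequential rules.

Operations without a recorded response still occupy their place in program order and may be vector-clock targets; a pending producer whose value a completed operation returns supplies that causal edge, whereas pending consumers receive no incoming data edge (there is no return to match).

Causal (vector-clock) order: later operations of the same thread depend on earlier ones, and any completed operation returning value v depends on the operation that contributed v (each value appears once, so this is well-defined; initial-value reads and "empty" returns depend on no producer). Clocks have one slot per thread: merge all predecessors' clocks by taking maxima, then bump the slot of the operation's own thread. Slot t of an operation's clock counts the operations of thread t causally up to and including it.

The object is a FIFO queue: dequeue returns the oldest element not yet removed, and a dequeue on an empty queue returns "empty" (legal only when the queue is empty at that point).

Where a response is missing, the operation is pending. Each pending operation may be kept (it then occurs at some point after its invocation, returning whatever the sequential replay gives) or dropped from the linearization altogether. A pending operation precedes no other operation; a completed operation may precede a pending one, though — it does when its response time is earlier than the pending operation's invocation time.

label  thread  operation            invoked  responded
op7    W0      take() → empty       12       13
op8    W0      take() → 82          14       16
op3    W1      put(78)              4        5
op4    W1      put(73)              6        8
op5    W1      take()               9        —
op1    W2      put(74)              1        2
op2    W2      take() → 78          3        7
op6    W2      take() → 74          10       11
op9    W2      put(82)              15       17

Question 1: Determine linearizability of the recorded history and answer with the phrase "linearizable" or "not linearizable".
events 1..6 are fine; event 7 — the response of op2 at time 7 — makes the prefix non-linearizable
checked exhaustively: 2 real-time-consistent orders of 3 completed operations, zero legal queue replays
no escape via the 1 pending operation (op4): every completion choice fails
sample order op1, op2, op3 (pending dropped) stalls at step 2 — op2 take() → 78 has no legal effect
sample order op1, op3, op2 (pending dropped) stalls at step 3 — op2 take() → 78 has no legal effect

not linearizable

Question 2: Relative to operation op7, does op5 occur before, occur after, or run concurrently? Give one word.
op5 spans [9,…), op7 spans [12,13]
the intervals overlap in both directions

concurrent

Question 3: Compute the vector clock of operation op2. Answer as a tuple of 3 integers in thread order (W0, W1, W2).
invoked at 1, op1 has no predecessors; its own W2 bump gives (0, 0, 1)
invoked at 4, op3 has no predecessors; its own W1 bump gives (0, 1, 0)
invoked at 12, op7 has no predecessors; its own W0 bump gives (1, 0, 0)
from VC(op3)=(0, 1, 0), op4 (invoked 6) maxes components and bumps W1 → (0, 2, 0)
from VC(op1)=(0, 0, 1), VC(op3)=(0, 1, 0), op2 (invoked 3) maxes components and bumps W2 → (0, 1, 2)
from VC(op4)=(0, 2, 0), op5 (invoked 9) maxes components and bumps W1 → (0, 3, 0)
from VC(op1)=(0, 0, 1), VC(op2)=(0, 1, 2), op6 (invoked 10) maxes components and bumps W2 → (0, 1, 3)
from VC(op6)=(0, 1, 3), op9 (invoked 15) maxes components and bumps W2 → (0, 1, 4)
from VC(op7)=(1, 0, 0), VC(op9)=(0, 1, 4), op8 (invoked 14) maxes components and bumps W0 → (2, 1, 4)
target: VC(op2) = (0, 1, 2)

(0, 1, 2)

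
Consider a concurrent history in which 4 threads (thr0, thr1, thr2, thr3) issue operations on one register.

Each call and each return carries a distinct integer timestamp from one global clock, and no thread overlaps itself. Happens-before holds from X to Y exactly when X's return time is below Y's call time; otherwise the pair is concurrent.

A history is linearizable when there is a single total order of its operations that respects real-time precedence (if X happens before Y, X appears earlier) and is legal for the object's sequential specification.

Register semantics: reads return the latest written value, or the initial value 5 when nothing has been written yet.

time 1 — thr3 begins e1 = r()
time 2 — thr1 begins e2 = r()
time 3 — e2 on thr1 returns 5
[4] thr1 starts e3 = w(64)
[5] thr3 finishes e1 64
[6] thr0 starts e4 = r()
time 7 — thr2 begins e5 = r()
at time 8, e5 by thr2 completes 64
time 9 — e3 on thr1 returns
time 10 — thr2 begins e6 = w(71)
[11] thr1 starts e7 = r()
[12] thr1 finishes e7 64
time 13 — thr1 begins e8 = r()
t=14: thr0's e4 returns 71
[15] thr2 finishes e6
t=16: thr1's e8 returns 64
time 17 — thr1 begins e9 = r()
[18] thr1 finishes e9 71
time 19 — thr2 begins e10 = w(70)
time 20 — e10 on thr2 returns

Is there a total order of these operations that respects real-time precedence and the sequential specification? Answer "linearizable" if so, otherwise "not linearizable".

linearizable

witness order: e2, e3, e1, e5, e7, e8, e6, e4, e9, e10
after step 1 (e2 r() → 5): value 5
after step 2 (e3 w(64)): value 64
after step 3 (e1 r() → 64): value 64
after step 4 (e5 r() → 64): value 64
after step 5 (e7 r() → 64): value 64
after step 6 (e8 r() → 64): value 64
after step 7 (e6 w(71)): value 71
after step 8 (e4 r() → 71): value 71
after step 9 (e9 r() → 71): value 71
after step 10 (e10 w(70)): value 70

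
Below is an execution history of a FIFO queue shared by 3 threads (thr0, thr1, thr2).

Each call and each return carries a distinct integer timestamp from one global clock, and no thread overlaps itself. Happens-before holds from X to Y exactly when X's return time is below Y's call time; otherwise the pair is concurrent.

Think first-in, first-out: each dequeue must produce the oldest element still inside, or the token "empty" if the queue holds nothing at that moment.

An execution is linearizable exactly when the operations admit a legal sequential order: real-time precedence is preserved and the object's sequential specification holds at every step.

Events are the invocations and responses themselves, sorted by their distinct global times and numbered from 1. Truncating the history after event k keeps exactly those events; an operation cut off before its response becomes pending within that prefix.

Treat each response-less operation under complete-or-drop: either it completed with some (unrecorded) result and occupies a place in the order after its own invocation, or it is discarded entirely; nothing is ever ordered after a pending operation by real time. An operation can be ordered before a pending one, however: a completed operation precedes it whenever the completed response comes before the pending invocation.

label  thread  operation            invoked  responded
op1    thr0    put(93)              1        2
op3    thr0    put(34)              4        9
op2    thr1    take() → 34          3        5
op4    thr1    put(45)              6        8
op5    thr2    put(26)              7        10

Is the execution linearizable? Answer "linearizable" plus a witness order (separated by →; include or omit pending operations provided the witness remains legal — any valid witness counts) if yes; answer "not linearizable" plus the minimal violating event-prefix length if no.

already the first 5 events (up to op2's response at time 5) admit no linearization; the first 4 still do
one real-time candidate order over the 2 completed operations — the FIFO queue replay rejects it
every completion of the 1 pending operation (op3) was checked; none linearizes
sample order op1, op2 (pending dropped) stalls at step 2 — op2 take() → 34 has no legal effect

not linearizable — minimal violating prefix: 5 events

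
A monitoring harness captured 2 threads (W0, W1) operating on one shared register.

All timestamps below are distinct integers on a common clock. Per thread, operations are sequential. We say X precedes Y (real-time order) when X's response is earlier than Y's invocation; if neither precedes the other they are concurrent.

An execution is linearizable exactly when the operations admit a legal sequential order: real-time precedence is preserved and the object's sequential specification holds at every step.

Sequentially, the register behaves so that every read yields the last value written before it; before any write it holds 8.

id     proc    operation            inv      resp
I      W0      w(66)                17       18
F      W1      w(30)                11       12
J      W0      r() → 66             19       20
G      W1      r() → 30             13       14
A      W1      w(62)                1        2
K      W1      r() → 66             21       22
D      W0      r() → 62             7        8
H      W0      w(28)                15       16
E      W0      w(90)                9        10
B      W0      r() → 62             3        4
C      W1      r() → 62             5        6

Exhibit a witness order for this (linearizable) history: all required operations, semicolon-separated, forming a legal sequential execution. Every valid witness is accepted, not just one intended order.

A; B; C; D; E; F; G; H; I; J; K

step 1: A w(62) — value 62
step 2: B r() → 62 — value 62
step 3: C r() → 62 — value 62
step 4: D r() → 62 — value 62
step 5: E w(90) — value 90
step 6: F w(30) — value 30
step 7: G r() → 30 — value 30
step 8: H w(28) — value 28
step 9: I w(66) — value 66
step 10: J r() → 66 — value 66
step 11: K r() → 66 — value 66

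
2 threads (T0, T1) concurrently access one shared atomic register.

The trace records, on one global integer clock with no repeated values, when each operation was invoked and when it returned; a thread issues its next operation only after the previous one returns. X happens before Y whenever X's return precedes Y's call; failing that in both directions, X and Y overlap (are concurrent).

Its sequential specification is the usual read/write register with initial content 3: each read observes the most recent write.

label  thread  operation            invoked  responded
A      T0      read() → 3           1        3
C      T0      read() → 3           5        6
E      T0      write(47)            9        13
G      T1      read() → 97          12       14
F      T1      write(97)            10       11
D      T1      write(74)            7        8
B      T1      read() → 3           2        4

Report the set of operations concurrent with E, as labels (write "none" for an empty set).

concurrent with E ([9,13]): every op whose interval crosses 9..13
A [1,3]: before
B [2,4]: before
C [5,6]: before
D [7,8]: before
F [10,11]: concurrent
G [12,14]: concurrent

F, G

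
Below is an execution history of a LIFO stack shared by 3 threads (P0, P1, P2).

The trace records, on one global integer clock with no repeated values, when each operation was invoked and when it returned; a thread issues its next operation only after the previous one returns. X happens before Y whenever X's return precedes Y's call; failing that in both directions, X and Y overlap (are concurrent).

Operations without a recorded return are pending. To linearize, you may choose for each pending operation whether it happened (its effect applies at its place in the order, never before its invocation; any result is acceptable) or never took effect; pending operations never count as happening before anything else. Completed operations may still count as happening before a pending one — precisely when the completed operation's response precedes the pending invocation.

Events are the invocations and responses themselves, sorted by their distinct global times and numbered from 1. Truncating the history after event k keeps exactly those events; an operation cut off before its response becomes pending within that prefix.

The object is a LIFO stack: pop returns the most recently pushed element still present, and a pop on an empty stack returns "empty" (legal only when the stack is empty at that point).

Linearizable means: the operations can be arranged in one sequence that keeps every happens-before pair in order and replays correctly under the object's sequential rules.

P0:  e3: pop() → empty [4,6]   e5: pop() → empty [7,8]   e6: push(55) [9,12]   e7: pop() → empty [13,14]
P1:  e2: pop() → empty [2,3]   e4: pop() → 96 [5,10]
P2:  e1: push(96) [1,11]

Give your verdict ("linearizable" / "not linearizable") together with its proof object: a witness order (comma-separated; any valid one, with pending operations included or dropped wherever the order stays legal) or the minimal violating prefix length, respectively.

through event 13 a valid linearization exists; event 14 (e7 responding at time 14) ends that
the 7 completed operations admit 24 real-time orders; each fails the LIFO stack replay
sample order e1, e2, e3, e4, e5, e6, e7 stalls at step 2 — e2 pop() → empty has no legal effect
sample order e1, e2, e3, e5, e4, e6, e7 stalls at step 2 — e2 pop() → empty has no legal effect

not linearizable — minimal violating prefix: 14 events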